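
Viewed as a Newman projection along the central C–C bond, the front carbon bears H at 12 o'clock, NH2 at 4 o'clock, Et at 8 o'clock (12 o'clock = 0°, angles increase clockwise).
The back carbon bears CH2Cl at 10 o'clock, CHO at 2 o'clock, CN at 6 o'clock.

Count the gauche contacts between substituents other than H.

4

Non-H gauche pairs: NH2(120°)/CHO(60°); NH2(120°)/CN(180°); Et(240°)/CH2Cl(300°); Et(240°)/CN(180°) — 4 interactions.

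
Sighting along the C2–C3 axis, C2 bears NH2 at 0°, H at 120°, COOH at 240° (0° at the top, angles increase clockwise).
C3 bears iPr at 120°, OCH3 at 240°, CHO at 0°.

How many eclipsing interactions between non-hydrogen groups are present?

Non-H eclipsing pairs: NH2(0°)/CHO(0°); COOH(240°)/OCH3(240°) — 2 interactions.

2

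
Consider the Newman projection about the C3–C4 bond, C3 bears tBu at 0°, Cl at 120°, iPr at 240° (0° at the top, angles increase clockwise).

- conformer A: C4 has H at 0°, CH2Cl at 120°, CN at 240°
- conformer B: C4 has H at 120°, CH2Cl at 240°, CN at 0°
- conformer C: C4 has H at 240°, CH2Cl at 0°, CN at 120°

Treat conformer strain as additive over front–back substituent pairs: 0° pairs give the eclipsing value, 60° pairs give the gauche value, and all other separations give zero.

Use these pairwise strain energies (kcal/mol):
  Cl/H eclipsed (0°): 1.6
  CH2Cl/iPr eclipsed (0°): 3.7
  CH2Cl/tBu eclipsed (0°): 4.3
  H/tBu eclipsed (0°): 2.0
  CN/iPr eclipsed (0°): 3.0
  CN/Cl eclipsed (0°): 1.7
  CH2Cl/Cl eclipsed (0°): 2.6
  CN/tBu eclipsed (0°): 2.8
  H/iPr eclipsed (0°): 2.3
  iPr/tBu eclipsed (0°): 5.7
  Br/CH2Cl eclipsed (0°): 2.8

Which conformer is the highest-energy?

A (eclipsed): tBu(0°)/H(0°) eclipsed 2.0; Cl(120°)/CH2Cl(120°) eclipsed 2.6; iPr(240°)/CN(240°) eclipsed 3.0 → 7.6 kcal/mol.
B (eclipsed): tBu(0°)/CN(0°) eclipsed 2.8; Cl(120°)/H(120°) eclipsed 1.6; iPr(240°)/CH2Cl(240°) eclipsed 3.7 → 8.1 kcal/mol.
C (eclipsed): tBu(0°)/CH2Cl(0°) eclipsed 4.3; Cl(120°)/CN(120°) eclipsed 1.7; iPr(240°)/H(240°) eclipsed 2.3 → 8.3 kcal/mol.
C has the highest total (8.3 kcal/mol).

C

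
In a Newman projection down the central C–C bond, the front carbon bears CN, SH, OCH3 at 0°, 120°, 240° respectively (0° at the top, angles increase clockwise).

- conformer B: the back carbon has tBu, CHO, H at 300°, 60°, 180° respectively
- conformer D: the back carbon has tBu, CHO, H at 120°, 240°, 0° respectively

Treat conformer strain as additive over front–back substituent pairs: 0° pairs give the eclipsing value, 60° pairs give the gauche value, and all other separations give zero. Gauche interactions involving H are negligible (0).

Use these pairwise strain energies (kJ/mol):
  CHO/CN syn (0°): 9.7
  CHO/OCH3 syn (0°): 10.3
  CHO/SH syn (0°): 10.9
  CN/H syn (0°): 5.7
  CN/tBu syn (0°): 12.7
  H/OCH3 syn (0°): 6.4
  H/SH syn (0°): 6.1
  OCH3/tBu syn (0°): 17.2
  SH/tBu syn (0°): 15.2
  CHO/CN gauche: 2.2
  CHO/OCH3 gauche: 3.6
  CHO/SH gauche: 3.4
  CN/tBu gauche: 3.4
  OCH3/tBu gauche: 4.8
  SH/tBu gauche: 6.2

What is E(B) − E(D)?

-17.4 kJ/mol

B (staggered): CN(0°)/tBu(300°) gauche 3.4; CN(0°)/CHO(60°) gauche 2.2; SH(120°)/CHO(60°) gauche 3.4; OCH3(240°)/tBu(300°) gauche 4.8 → 13.8 kJ/mol.
D (eclipsed): CN(0°)/H(0°) eclipsed 5.7; SH(120°)/tBu(120°) eclipsed 15.2; OCH3(240°)/CHO(240°) eclipsed 10.3 → 31.2 kJ/mol.
E(B) − E(D) = 13.8 − 31.2 = -17.4 kJ/mol.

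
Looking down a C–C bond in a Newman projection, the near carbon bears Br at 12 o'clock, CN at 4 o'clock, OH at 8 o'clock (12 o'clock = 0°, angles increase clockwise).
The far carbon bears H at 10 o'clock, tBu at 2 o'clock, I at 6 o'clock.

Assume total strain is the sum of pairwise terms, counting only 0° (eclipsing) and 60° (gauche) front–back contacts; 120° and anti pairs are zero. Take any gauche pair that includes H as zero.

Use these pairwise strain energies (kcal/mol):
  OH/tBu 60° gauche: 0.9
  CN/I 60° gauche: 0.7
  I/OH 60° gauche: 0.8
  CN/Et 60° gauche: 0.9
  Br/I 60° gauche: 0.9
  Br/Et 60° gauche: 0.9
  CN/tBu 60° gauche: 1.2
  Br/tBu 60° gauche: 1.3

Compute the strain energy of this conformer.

This conformer (staggered): Br–tBu gauche, CN–tBu gauche, CN–I gauche, OH–I gauche; 1.3 + 1.2 + 0.7 + 0.8 = 4.0 kcal/mol.

4.0 kcal/mol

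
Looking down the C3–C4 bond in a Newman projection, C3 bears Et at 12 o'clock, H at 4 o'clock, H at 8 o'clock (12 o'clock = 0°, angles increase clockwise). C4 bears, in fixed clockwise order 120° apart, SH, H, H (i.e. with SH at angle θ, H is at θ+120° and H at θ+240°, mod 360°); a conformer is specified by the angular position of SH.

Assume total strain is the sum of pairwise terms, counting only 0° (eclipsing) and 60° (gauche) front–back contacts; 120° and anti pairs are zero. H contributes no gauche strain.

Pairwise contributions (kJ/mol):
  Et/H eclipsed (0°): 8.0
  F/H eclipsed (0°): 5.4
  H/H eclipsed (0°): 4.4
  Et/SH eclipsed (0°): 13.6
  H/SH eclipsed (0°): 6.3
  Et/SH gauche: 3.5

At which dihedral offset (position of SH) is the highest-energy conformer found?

0°

SH at 0° (eclipsed): Et(0°)/SH(0°) eclipsed 13.6; H(120°)/H(120°) eclipsed 4.4; H(240°)/H(240°) eclipsed 4.4 → 22.4 kJ/mol.
SH at 60° (staggered): Et(0°)/SH(60°) gauche 3.5 → 3.5 kJ/mol.
SH at 120° (eclipsed): Et(0°)/H(0°) eclipsed 8.0; H(120°)/SH(120°) eclipsed 6.3; H(240°)/H(240°) eclipsed 4.4 → 18.7 kJ/mol.
SH at 180° (staggered): no non-H gauche contacts → 0.0 kJ/mol.
SH at 240° (eclipsed): Et(0°)/H(0°) eclipsed 8.0; H(120°)/H(120°) eclipsed 4.4; H(240°)/SH(240°) eclipsed 6.3 → 18.7 kJ/mol.
SH at 300° (staggered): Et(0°)/SH(300°) gauche 3.5 → 3.5 kJ/mol.
The maximum (22.4 kJ/mol) occurs with SH at 0°.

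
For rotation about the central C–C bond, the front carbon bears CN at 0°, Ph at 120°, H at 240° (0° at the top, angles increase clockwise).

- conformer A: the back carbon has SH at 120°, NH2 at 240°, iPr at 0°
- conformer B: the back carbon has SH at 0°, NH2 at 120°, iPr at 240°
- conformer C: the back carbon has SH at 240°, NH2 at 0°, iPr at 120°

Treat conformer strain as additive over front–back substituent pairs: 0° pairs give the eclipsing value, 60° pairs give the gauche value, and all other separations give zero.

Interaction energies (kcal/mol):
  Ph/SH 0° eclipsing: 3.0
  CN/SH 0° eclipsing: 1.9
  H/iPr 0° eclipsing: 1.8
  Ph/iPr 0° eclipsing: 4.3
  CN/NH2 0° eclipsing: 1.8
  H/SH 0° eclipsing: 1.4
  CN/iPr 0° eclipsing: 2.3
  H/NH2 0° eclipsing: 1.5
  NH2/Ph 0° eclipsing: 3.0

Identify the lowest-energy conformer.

B

A (eclipsed): CN(0°)/iPr(0°) eclipsed 2.3; Ph(120°)/SH(120°) eclipsed 3.0; H(240°)/NH2(240°) eclipsed 1.5 → 6.8 kcal/mol.
B (eclipsed): CN(0°)/SH(0°) eclipsed 1.9; Ph(120°)/NH2(120°) eclipsed 3.0; H(240°)/iPr(240°) eclipsed 1.8 → 6.7 kcal/mol.
C (eclipsed): CN(0°)/NH2(0°) eclipsed 1.8; Ph(120°)/iPr(120°) eclipsed 4.3; H(240°)/SH(240°) eclipsed 1.4 → 7.5 kcal/mol.
B has the lowest total (6.7 kcal/mol).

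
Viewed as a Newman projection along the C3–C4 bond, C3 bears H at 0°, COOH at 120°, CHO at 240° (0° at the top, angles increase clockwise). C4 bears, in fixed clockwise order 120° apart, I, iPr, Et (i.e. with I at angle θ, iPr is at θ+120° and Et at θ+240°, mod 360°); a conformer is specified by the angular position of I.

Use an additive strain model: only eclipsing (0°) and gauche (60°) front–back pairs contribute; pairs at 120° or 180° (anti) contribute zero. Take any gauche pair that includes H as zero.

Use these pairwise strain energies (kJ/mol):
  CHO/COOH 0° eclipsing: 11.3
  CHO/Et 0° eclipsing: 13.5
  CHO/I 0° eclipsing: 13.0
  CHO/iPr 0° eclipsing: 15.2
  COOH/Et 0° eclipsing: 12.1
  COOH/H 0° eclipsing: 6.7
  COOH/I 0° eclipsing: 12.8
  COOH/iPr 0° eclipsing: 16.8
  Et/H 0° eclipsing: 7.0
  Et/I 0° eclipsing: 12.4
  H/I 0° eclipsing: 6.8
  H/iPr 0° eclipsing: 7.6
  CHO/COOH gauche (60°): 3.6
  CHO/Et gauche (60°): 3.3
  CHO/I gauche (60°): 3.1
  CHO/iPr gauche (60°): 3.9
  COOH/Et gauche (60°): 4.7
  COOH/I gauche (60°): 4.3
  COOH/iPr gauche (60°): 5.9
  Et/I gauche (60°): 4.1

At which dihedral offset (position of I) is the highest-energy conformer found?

0°

I at 0° (eclipsed): H–I eclipsed, COOH–iPr eclipsed, CHO–Et eclipsed; 6.8 + 16.8 + 13.5 = 37.1 kJ/mol.
I at 60° (staggered): COOH–I gauche, COOH–iPr gauche, CHO–iPr gauche, CHO–Et gauche; 4.3 + 5.9 + 3.9 + 3.3 = 17.4 kJ/mol.
I at 120° (eclipsed): H–Et eclipsed, COOH–I eclipsed, CHO–iPr eclipsed; 7.0 + 12.8 + 15.2 = 35.0 kJ/mol.
I at 180° (staggered): COOH–I gauche, COOH–Et gauche, CHO–I gauche, CHO–iPr gauche; 4.3 + 4.7 + 3.1 + 3.9 = 16.0 kJ/mol.
I at 240° (eclipsed): H–iPr eclipsed, COOH–Et eclipsed, CHO–I eclipsed; 7.6 + 12.1 + 13.0 = 32.7 kJ/mol.
I at 300° (staggered): COOH–iPr gauche, COOH–Et gauche, CHO–I gauche, CHO–Et gauche; 5.9 + 4.7 + 3.1 + 3.3 = 17.0 kJ/mol.
The maximum (37.1 kJ/mol) occurs with I at 0°.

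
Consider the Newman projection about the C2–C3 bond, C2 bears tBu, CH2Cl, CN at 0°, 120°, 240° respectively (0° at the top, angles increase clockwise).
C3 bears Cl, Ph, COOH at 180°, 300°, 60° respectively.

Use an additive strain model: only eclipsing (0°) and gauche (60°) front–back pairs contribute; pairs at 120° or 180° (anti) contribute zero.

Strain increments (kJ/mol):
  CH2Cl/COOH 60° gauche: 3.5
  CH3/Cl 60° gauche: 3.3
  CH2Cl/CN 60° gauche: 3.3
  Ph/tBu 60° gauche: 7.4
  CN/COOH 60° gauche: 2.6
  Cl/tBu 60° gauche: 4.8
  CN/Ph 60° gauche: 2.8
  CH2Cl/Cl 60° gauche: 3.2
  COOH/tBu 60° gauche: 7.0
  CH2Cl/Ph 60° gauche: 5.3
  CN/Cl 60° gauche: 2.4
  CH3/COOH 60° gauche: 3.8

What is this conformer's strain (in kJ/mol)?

26.3 kJ/mol

This conformer is staggered. tBu at 0° is gauche with Ph at 300° (7.4); tBu at 0° is gauche with COOH at 60° (7.0); CH2Cl at 120° is gauche with Cl at 180° (3.2); CH2Cl at 120° is gauche with COOH at 60° (3.5); CN at 240° is gauche with Cl at 180° (2.4); CN at 240° is gauche with Ph at 300° (2.8). Total 26.3 kJ/mol.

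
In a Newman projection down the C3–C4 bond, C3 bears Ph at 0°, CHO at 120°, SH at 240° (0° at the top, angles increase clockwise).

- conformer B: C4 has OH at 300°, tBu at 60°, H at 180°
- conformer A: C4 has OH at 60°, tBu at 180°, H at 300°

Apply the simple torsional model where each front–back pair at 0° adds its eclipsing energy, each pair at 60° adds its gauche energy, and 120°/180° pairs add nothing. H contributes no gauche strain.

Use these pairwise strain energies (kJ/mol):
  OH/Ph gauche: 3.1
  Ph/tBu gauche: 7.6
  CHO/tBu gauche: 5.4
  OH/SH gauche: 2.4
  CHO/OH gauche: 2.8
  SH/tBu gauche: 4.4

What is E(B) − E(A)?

B is staggered. Ph at 0° is gauche with OH at 300° (3.1); Ph at 0° is gauche with tBu at 60° (7.6); CHO at 120° is gauche with tBu at 60° (5.4); SH at 240° is gauche with OH at 300° (2.4). Total 18.5 kJ/mol.
A is staggered. Ph at 0° is gauche with OH at 60° (3.1); CHO at 120° is gauche with OH at 60° (2.8); CHO at 120° is gauche with tBu at 180° (5.4); SH at 240° is gauche with tBu at 180° (4.4). Total 15.7 kJ/mol.
E(B) − E(A) = 18.5 − 15.7 = +2.8 kJ/mol.

+2.8 kJ/mol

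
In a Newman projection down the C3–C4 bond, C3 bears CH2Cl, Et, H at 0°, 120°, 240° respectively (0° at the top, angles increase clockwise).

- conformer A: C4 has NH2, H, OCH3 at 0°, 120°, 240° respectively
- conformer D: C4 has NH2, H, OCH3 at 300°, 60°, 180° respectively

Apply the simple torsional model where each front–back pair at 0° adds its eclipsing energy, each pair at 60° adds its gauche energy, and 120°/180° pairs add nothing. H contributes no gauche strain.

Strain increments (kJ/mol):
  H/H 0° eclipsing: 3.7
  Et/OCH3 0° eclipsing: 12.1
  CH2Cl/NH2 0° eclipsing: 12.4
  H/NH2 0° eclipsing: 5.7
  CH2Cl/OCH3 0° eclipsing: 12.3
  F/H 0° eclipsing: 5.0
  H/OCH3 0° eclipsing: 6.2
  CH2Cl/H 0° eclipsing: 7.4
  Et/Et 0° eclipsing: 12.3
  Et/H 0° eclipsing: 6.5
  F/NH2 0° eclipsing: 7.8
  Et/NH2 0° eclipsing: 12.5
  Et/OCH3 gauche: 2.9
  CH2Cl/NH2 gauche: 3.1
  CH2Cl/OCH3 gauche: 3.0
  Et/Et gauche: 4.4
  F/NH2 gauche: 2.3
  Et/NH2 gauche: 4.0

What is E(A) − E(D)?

A (eclipsed): CH2Cl(0°)/NH2(0°) eclipsed 12.4; Et(120°)/H(120°) eclipsed 6.5; H(240°)/OCH3(240°) eclipsed 6.2 → 25.1 kJ/mol.
D (staggered): CH2Cl(0°)/NH2(300°) gauche 3.1; Et(120°)/OCH3(180°) gauche 2.9 → 6.0 kJ/mol.
E(A) − E(D) = 25.1 − 6.0 = +19.1 kJ/mol.

+19.1 kJ/mol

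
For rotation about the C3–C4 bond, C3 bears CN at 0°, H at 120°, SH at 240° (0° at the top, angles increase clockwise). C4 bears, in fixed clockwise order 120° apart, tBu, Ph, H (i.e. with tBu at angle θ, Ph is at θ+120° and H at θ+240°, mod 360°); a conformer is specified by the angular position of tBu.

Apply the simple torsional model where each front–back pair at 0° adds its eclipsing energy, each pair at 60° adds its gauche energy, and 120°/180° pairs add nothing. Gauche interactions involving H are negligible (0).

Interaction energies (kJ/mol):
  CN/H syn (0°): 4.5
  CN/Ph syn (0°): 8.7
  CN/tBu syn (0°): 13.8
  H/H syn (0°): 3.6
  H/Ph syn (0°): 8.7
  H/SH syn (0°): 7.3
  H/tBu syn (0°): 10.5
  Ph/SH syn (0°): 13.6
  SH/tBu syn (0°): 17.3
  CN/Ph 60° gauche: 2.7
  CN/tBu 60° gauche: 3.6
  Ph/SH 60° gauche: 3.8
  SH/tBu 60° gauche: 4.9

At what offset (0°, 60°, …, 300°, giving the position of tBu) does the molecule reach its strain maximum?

tBu at 0° (eclipsed): CN–tBu eclipsed, H–Ph eclipsed, SH–H eclipsed; 13.8 + 8.7 + 7.3 = 29.8 kJ/mol.
tBu at 60° (staggered): CN–tBu gauche, SH–Ph gauche; 3.6 + 3.8 = 7.4 kJ/mol.
tBu at 120° (eclipsed): CN–H eclipsed, H–tBu eclipsed, SH–Ph eclipsed; 4.5 + 10.5 + 13.6 = 28.6 kJ/mol.
tBu at 180° (staggered): CN–Ph gauche, SH–tBu gauche, SH–Ph gauche; 2.7 + 4.9 + 3.8 = 11.4 kJ/mol.
tBu at 240° (eclipsed): CN–Ph eclipsed, H–H eclipsed, SH–tBu eclipsed; 8.7 + 3.6 + 17.3 = 29.6 kJ/mol.
tBu at 300° (staggered): CN–tBu gauche, CN–Ph gauche, SH–tBu gauche; 3.6 + 2.7 + 4.9 = 11.2 kJ/mol.
The maximum (29.8 kJ/mol) occurs with tBu at 0°.

0°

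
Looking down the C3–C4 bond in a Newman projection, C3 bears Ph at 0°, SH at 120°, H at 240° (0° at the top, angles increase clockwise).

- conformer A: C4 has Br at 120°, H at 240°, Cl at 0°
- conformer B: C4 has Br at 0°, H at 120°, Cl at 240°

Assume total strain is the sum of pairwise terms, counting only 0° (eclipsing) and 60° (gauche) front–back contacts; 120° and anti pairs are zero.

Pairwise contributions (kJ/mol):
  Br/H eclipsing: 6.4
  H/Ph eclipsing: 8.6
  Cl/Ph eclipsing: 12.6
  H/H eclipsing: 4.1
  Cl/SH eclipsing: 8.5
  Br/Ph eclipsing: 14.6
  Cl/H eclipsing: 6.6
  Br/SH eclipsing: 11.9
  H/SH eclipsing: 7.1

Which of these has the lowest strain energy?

B

A (eclipsed): Ph(0°)/Cl(0°) eclipsed 12.6; SH(120°)/Br(120°) eclipsed 11.9; H(240°)/H(240°) eclipsed 4.1 → 28.6 kJ/mol.
B (eclipsed): Ph(0°)/Br(0°) eclipsed 14.6; SH(120°)/H(120°) eclipsed 7.1; H(240°)/Cl(240°) eclipsed 6.6 → 28.3 kJ/mol.
B has the lowest total (28.3 kJ/mol).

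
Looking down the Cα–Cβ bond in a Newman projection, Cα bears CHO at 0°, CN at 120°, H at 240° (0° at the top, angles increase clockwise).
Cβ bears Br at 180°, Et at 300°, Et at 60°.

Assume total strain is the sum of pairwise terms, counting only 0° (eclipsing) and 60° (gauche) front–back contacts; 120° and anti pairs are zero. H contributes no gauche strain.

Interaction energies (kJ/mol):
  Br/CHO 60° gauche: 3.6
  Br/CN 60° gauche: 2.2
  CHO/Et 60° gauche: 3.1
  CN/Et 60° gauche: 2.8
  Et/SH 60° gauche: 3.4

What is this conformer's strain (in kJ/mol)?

This conformer (staggered): CHO–Et gauche, CHO–Et gauche, CN–Br gauche, CN–Et gauche; 3.1 + 3.1 + 2.2 + 2.8 = 11.2 kJ/mol.

11.2 kJ/mol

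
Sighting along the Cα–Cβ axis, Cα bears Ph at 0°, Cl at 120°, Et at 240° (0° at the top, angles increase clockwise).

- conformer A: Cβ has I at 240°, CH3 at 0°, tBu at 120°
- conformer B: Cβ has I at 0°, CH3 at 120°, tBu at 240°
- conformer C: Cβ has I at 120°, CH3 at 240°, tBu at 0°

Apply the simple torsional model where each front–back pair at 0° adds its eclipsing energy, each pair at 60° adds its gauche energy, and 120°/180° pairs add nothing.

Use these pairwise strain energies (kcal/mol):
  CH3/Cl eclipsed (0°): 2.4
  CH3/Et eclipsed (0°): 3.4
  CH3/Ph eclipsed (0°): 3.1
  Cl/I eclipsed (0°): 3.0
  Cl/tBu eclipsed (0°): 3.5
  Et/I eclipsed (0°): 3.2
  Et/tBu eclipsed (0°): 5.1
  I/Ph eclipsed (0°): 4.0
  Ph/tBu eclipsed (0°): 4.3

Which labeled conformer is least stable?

B

A is eclipsed. Ph at 0° is eclipsed with CH3 at 0° (3.1); Cl at 120° is eclipsed with tBu at 120° (3.5); Et at 240° is eclipsed with I at 240° (3.2). Total 9.8 kcal/mol.
B is eclipsed. Ph at 0° is eclipsed with I at 0° (4.0); Cl at 120° is eclipsed with CH3 at 120° (2.4); Et at 240° is eclipsed with tBu at 240° (5.1). Total 11.5 kcal/mol.
C is eclipsed. Ph at 0° is eclipsed with tBu at 0° (4.3); Cl at 120° is eclipsed with I at 120° (3.0); Et at 240° is eclipsed with CH3 at 240° (3.4). Total 10.7 kcal/mol.
B has the highest total (11.5 kcal/mol).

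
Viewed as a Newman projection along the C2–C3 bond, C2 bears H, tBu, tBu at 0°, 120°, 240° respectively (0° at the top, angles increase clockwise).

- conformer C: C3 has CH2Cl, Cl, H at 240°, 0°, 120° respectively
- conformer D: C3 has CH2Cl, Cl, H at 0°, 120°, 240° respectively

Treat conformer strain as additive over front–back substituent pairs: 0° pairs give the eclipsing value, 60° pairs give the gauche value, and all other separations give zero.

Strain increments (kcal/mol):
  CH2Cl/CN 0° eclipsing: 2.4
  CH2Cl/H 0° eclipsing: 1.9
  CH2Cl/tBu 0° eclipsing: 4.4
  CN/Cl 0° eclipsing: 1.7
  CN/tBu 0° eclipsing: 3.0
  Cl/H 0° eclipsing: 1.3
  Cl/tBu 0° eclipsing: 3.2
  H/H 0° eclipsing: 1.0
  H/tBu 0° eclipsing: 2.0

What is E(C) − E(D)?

+0.6 kcal/mol

C is eclipsed. H at 0° is eclipsed with Cl at 0° (1.3); tBu at 120° is eclipsed with H at 120° (2.0); tBu at 240° is eclipsed with CH2Cl at 240° (4.4). Total 7.7 kcal/mol.
D is eclipsed. H at 0° is eclipsed with CH2Cl at 0° (1.9); tBu at 120° is eclipsed with Cl at 120° (3.2); tBu at 240° is eclipsed with H at 240° (2.0). Total 7.1 kcal/mol.
E(C) − E(D) = 7.7 − 7.1 = +0.6 kcal/mol.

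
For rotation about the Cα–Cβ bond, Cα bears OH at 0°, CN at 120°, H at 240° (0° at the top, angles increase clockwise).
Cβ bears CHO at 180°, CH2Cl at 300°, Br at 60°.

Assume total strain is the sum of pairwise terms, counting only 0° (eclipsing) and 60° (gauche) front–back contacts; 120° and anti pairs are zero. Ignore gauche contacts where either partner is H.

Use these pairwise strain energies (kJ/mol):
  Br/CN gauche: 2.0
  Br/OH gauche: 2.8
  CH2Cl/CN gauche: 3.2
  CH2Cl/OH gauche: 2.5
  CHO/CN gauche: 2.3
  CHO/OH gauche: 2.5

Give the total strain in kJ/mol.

This conformer (staggered): OH(0°)/CH2Cl(300°) gauche 2.5; OH(0°)/Br(60°) gauche 2.8; CN(120°)/CHO(180°) gauche 2.3; CN(120°)/Br(60°) gauche 2.0 → 9.6 kJ/mol.

9.6 kJ/mol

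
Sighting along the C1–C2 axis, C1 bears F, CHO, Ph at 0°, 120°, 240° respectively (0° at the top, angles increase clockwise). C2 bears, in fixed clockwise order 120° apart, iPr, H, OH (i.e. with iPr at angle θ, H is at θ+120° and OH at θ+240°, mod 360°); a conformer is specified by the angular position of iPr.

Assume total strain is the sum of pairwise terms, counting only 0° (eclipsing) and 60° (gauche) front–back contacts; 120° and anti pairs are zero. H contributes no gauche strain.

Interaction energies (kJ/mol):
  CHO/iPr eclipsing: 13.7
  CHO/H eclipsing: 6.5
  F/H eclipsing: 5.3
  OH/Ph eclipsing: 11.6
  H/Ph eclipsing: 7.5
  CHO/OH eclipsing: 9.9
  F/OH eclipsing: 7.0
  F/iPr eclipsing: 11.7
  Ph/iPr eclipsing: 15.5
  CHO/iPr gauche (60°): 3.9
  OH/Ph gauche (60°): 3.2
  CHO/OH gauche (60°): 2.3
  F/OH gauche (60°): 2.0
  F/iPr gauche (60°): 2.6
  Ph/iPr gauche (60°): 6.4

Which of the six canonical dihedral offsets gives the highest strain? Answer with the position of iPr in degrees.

240°

iPr at 0° is eclipsed. F at 0° is eclipsed with iPr at 0° (11.7); CHO at 120° is eclipsed with H at 120° (6.5); Ph at 240° is eclipsed with OH at 240° (11.6). Total 29.8 kJ/mol.
iPr at 60° is staggered. F at 0° is gauche with iPr at 60° (2.6); F at 0° is gauche with OH at 300° (2.0); CHO at 120° is gauche with iPr at 60° (3.9); Ph at 240° is gauche with OH at 300° (3.2). Total 11.7 kJ/mol.
iPr at 120° is eclipsed. F at 0° is eclipsed with OH at 0° (7.0); CHO at 120° is eclipsed with iPr at 120° (13.7); Ph at 240° is eclipsed with H at 240° (7.5). Total 28.2 kJ/mol.
iPr at 180° is staggered. F at 0° is gauche with OH at 60° (2.0); CHO at 120° is gauche with iPr at 180° (3.9); CHO at 120° is gauche with OH at 60° (2.3); Ph at 240° is gauche with iPr at 180° (6.4). Total 14.6 kJ/mol.
iPr at 240° is eclipsed. F at 0° is eclipsed with H at 0° (5.3); CHO at 120° is eclipsed with OH at 120° (9.9); Ph at 240° is eclipsed with iPr at 240° (15.5). Total 30.7 kJ/mol.
iPr at 300° is staggered. F at 0° is gauche with iPr at 300° (2.6); CHO at 120° is gauche with OH at 180° (2.3); Ph at 240° is gauche with iPr at 300° (6.4); Ph at 240° is gauche with OH at 180° (3.2). Total 14.5 kJ/mol.
The maximum (30.7 kJ/mol) occurs with iPr at 240°.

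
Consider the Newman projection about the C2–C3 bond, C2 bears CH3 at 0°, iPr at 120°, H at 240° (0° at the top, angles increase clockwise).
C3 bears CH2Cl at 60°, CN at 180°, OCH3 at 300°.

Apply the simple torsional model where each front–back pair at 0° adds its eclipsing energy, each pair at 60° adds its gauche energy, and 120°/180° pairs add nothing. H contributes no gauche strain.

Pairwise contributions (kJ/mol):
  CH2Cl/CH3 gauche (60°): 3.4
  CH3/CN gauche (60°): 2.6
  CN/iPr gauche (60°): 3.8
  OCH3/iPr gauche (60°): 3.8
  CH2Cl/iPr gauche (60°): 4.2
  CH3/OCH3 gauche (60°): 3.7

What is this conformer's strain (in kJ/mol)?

This conformer (staggered): CH3–CH2Cl gauche, CH3–OCH3 gauche, iPr–CH2Cl gauche, iPr–CN gauche; 3.4 + 3.7 + 4.2 + 3.8 = 15.1 kJ/mol.

15.1 kJ/mol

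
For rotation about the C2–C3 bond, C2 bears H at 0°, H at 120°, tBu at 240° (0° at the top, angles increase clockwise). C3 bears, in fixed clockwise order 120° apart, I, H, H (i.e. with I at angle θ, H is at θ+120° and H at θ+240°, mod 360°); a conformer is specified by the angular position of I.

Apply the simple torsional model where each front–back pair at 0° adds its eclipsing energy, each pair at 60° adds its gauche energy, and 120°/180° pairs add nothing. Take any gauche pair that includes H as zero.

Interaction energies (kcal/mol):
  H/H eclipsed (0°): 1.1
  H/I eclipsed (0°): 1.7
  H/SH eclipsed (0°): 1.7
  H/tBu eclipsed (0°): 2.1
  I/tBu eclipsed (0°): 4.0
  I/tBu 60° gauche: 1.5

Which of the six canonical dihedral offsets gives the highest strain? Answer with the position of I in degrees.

I at 0° is eclipsed. H at 0° is eclipsed with I at 0° (1.7); H at 120° is eclipsed with H at 120° (1.1); tBu at 240° is eclipsed with H at 240° (2.1). Total 4.9 kcal/mol.
I at 60° (staggered): no non-H gauche contacts → 0.0 kcal/mol.
I at 120° is eclipsed. H at 0° is eclipsed with H at 0° (1.1); H at 120° is eclipsed with I at 120° (1.7); tBu at 240° is eclipsed with H at 240° (2.1). Total 4.9 kcal/mol.
I at 180° is staggered. tBu at 240° is gauche with I at 180° (1.5). Total 1.5 kcal/mol.
I at 240° is eclipsed. H at 0° is eclipsed with H at 0° (1.1); H at 120° is eclipsed with H at 120° (1.1); tBu at 240° is eclipsed with I at 240° (4.0). Total 6.2 kcal/mol.
I at 300° is staggered. tBu at 240° is gauche with I at 300° (1.5). Total 1.5 kcal/mol.
The maximum (6.2 kcal/mol) occurs with I at 240°.

240°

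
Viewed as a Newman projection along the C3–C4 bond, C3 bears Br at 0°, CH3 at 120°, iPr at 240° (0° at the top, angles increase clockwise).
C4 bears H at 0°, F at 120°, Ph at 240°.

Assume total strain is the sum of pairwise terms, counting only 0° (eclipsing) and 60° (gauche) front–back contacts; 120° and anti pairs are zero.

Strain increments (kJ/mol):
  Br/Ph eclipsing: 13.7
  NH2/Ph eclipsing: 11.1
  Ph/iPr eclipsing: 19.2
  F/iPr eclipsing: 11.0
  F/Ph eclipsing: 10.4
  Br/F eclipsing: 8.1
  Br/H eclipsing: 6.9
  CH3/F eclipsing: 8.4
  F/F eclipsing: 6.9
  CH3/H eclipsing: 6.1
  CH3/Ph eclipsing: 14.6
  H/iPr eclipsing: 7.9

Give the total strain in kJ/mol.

This conformer (eclipsed): Br–H eclipsed, CH3–F eclipsed, iPr–Ph eclipsed; 6.9 + 8.4 + 19.2 = 34.5 kJ/mol.

34.5 kJ/mol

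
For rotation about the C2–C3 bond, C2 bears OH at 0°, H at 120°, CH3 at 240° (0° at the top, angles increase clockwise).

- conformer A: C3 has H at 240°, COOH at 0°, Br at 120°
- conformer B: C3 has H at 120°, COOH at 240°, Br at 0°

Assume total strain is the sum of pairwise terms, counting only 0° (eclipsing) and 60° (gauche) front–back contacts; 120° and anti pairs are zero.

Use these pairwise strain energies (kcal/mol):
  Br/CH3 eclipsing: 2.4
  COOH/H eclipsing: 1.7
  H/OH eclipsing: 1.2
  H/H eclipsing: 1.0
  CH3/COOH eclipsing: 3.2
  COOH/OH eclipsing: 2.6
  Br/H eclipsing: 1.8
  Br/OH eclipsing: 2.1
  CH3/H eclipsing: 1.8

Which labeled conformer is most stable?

A (eclipsed): OH(0°)/COOH(0°) eclipsed 2.6; H(120°)/Br(120°) eclipsed 1.8; CH3(240°)/H(240°) eclipsed 1.8 → 6.2 kcal/mol.
B (eclipsed): OH(0°)/Br(0°) eclipsed 2.1; H(120°)/H(120°) eclipsed 1.0; CH3(240°)/COOH(240°) eclipsed 3.2 → 6.3 kcal/mol.
A has the lowest total (6.2 kcal/mol).

A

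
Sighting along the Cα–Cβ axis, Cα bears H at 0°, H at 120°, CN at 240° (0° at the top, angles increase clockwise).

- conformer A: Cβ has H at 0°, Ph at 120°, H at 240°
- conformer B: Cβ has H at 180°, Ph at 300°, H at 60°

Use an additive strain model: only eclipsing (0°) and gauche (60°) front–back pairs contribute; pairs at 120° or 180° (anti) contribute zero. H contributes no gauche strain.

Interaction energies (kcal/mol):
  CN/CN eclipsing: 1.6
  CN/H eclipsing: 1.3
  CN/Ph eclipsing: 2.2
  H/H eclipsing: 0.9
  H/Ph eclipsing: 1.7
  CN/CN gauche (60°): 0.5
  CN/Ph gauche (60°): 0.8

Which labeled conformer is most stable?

A (eclipsed): H(0°)/H(0°) eclipsed 0.9; H(120°)/Ph(120°) eclipsed 1.7; CN(240°)/H(240°) eclipsed 1.3 → 3.9 kcal/mol.
B (staggered): CN(240°)/Ph(300°) gauche 0.8 → 0.8 kcal/mol.
B has the lowest total (0.8 kcal/mol).

B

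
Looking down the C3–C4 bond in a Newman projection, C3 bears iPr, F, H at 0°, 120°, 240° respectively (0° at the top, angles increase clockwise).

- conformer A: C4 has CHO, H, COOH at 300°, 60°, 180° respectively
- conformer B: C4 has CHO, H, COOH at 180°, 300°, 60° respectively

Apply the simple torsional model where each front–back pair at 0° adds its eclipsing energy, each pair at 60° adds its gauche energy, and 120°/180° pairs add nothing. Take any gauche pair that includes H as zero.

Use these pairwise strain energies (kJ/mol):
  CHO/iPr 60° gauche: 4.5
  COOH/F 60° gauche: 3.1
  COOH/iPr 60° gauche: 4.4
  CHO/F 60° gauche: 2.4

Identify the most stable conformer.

A

A (staggered): iPr–CHO gauche, F–COOH gauche; 4.5 + 3.1 = 7.6 kJ/mol.
B (staggered): iPr–COOH gauche, F–CHO gauche, F–COOH gauche; 4.4 + 2.4 + 3.1 = 9.9 kJ/mol.
A has the lowest total (7.6 kJ/mol).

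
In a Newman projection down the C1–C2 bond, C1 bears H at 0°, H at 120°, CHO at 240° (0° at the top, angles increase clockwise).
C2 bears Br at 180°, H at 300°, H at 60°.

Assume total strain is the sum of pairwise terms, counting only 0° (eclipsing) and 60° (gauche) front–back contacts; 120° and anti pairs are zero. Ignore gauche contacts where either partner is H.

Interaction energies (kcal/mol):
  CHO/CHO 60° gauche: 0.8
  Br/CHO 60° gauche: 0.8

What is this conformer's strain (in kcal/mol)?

0.8 kcal/mol

This conformer (staggered): CHO(240°)/Br(180°) gauche 0.8 → 0.8 kcal/mol.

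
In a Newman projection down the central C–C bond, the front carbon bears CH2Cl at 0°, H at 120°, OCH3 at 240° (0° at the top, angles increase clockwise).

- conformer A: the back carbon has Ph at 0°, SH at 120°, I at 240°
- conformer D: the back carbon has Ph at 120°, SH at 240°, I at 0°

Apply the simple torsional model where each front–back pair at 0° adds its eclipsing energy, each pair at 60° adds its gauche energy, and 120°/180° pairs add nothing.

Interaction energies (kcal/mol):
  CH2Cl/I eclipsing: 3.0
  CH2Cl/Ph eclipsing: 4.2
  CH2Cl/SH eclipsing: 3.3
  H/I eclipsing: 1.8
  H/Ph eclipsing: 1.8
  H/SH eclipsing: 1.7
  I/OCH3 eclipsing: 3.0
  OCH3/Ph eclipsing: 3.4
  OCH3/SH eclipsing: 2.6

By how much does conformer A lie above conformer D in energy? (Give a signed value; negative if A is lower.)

A (eclipsed): CH2Cl(0°)/Ph(0°) eclipsed 4.2; H(120°)/SH(120°) eclipsed 1.7; OCH3(240°)/I(240°) eclipsed 3.0 → 8.9 kcal/mol.
D (eclipsed): CH2Cl(0°)/I(0°) eclipsed 3.0; H(120°)/Ph(120°) eclipsed 1.8; OCH3(240°)/SH(240°) eclipsed 2.6 → 7.4 kcal/mol.
E(A) − E(D) = 8.9 − 7.4 = +1.5 kcal/mol.

+1.5 kcal/mol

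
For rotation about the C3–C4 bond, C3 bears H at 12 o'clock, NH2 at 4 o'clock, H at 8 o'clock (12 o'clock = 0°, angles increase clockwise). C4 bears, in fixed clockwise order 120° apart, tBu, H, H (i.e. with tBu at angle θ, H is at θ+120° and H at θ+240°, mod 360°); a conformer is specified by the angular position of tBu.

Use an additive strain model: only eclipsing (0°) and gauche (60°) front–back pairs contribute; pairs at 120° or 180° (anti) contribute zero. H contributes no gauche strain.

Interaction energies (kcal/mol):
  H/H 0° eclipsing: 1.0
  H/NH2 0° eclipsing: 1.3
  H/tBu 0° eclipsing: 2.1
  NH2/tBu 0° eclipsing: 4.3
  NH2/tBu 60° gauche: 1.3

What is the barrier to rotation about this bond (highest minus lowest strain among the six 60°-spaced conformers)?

tBu at 0° is eclipsed. H at 0° is eclipsed with tBu at 0° (2.1); NH2 at 120° is eclipsed with H at 120° (1.3); H at 240° is eclipsed with H at 240° (1.0). Total 4.4 kcal/mol.
tBu at 60° is staggered. NH2 at 120° is gauche with tBu at 60° (1.3). Total 1.3 kcal/mol.
tBu at 120° is eclipsed. H at 0° is eclipsed with H at 0° (1.0); NH2 at 120° is eclipsed with tBu at 120° (4.3); H at 240° is eclipsed with H at 240° (1.0). Total 6.3 kcal/mol.
tBu at 180° is staggered. NH2 at 120° is gauche with tBu at 180° (1.3). Total 1.3 kcal/mol.
tBu at 240° is eclipsed. H at 0° is eclipsed with H at 0° (1.0); NH2 at 120° is eclipsed with H at 120° (1.3); H at 240° is eclipsed with tBu at 240° (2.1). Total 4.4 kcal/mol.
tBu at 300° (staggered): no non-H gauche contacts → 0.0 kcal/mol.
Max at 120° (6.3 kcal/mol), min at 300° (0.0 kcal/mol); barrier = 6.3 kcal/mol.

6.3 kcal/mol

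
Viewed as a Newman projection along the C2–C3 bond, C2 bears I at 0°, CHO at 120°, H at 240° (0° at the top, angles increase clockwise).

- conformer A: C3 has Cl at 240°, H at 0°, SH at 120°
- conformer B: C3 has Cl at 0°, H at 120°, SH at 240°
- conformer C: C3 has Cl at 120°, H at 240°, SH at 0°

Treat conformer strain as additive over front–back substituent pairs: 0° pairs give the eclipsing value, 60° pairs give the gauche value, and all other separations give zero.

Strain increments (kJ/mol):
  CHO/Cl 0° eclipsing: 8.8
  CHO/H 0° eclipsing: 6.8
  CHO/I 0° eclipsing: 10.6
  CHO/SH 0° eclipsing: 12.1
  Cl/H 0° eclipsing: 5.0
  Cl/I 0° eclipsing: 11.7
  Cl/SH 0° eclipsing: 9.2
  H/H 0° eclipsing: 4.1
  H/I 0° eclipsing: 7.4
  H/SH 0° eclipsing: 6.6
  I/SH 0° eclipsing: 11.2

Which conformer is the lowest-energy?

A (eclipsed): I(0°)/H(0°) eclipsed 7.4; CHO(120°)/SH(120°) eclipsed 12.1; H(240°)/Cl(240°) eclipsed 5.0 → 24.5 kJ/mol.
B (eclipsed): I(0°)/Cl(0°) eclipsed 11.7; CHO(120°)/H(120°) eclipsed 6.8; H(240°)/SH(240°) eclipsed 6.6 → 25.1 kJ/mol.
C (eclipsed): I(0°)/SH(0°) eclipsed 11.2; CHO(120°)/Cl(120°) eclipsed 8.8; H(240°)/H(240°) eclipsed 4.1 → 24.1 kJ/mol.
C has the lowest total (24.1 kJ/mol).

C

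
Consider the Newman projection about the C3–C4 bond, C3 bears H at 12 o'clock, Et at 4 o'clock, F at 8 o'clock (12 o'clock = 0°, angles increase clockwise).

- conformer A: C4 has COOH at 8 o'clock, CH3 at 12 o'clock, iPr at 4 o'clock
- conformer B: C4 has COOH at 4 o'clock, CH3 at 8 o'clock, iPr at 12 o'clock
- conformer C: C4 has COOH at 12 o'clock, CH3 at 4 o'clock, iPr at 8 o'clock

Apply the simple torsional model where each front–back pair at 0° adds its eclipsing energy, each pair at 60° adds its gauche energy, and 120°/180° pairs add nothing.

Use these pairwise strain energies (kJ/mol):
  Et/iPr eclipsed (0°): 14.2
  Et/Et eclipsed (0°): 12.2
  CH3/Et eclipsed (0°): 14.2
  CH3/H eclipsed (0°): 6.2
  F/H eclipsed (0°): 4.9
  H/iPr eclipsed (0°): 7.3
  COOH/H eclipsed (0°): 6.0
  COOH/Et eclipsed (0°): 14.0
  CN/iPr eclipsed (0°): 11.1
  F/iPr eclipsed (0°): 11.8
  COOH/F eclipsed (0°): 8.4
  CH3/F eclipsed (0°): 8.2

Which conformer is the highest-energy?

C

A is eclipsed. H at 0° is eclipsed with CH3 at 0° (6.2); Et at 120° is eclipsed with iPr at 120° (14.2); F at 240° is eclipsed with COOH at 240° (8.4). Total 28.8 kJ/mol.
B is eclipsed. H at 0° is eclipsed with iPr at 0° (7.3); Et at 120° is eclipsed with COOH at 120° (14.0); F at 240° is eclipsed with CH3 at 240° (8.2). Total 29.5 kJ/mol.
C is eclipsed. H at 0° is eclipsed with COOH at 0° (6.0); Et at 120° is eclipsed with CH3 at 120° (14.2); F at 240° is eclipsed with iPr at 240° (11.8). Total 32.0 kJ/mol.
C has the highest total (32.0 kJ/mol).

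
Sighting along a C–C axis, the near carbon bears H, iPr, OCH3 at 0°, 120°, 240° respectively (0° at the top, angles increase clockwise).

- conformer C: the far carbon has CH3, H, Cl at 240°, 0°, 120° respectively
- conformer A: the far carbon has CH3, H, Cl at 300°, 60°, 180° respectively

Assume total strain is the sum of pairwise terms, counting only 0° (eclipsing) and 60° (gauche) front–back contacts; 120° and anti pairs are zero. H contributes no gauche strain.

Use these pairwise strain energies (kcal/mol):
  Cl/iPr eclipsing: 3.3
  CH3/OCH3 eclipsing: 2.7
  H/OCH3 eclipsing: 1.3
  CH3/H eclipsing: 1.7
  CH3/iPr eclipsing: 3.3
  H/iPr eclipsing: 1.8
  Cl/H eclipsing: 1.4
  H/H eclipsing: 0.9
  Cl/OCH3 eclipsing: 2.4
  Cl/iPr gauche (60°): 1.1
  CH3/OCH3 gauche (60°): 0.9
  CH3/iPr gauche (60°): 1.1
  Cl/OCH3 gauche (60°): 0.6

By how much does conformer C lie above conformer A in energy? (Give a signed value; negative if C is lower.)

C (eclipsed): H–H eclipsed, iPr–Cl eclipsed, OCH3–CH3 eclipsed; 0.9 + 3.3 + 2.7 = 6.9 kcal/mol.
A (staggered): iPr–Cl gauche, OCH3–CH3 gauche, OCH3–Cl gauche; 1.1 + 0.9 + 0.6 = 2.6 kcal/mol.
E(C) − E(A) = 6.9 − 2.6 = +4.3 kcal/mol.

+4.3 kcal/mol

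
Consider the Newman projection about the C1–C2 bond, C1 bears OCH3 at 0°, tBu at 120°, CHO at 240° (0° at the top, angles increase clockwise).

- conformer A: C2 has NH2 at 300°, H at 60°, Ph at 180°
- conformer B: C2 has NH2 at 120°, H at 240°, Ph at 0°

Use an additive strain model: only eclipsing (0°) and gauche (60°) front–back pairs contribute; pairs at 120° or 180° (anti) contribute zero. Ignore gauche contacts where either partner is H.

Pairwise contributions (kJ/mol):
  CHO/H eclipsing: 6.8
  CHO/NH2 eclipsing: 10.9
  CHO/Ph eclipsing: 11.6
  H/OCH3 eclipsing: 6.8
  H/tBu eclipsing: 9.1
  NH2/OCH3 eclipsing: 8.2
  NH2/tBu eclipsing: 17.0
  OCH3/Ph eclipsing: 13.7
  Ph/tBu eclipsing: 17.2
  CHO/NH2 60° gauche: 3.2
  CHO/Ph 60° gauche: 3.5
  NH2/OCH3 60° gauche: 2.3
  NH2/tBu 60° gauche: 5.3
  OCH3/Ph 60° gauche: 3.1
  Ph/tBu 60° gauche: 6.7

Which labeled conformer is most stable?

A is staggered. OCH3 at 0° is gauche with NH2 at 300° (2.3); tBu at 120° is gauche with Ph at 180° (6.7); CHO at 240° is gauche with NH2 at 300° (3.2); CHO at 240° is gauche with Ph at 180° (3.5). Total 15.7 kJ/mol.
B is eclipsed. OCH3 at 0° is eclipsed with Ph at 0° (13.7); tBu at 120° is eclipsed with NH2 at 120° (17.0); CHO at 240° is eclipsed with H at 240° (6.8). Total 37.5 kJ/mol.
A has the lowest total (15.7 kJ/mol).

A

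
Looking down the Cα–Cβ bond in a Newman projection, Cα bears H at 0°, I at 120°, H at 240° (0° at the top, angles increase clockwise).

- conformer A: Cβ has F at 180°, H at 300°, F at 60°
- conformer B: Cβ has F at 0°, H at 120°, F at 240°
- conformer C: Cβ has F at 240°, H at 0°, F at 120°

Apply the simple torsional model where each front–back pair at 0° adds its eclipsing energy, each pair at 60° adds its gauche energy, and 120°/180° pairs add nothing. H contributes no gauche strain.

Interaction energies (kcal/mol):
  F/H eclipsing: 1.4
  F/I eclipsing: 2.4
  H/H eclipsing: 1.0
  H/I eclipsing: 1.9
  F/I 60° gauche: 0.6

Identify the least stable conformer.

C

A (staggered): I(120°)/F(180°) gauche 0.6; I(120°)/F(60°) gauche 0.6 → 1.2 kcal/mol.
B (eclipsed): H(0°)/F(0°) eclipsed 1.4; I(120°)/H(120°) eclipsed 1.9; H(240°)/F(240°) eclipsed 1.4 → 4.7 kcal/mol.
C (eclipsed): H(0°)/H(0°) eclipsed 1.0; I(120°)/F(120°) eclipsed 2.4; H(240°)/F(240°) eclipsed 1.4 → 4.8 kcal/mol.
C has the highest total (4.8 kcal/mol).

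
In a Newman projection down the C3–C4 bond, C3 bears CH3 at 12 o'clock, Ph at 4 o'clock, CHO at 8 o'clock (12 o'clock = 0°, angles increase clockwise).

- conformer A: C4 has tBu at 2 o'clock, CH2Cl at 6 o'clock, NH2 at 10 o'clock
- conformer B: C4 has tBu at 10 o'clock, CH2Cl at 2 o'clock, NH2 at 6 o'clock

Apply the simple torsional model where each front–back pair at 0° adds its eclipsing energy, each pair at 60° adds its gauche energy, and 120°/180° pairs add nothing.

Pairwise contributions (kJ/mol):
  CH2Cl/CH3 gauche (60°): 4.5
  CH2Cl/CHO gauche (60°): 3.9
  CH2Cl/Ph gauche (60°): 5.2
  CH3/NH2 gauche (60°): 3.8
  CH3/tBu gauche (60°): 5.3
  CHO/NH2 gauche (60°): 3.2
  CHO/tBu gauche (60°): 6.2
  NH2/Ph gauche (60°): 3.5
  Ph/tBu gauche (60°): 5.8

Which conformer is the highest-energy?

B

A (staggered): CH3(0°)/tBu(60°) gauche 5.3; CH3(0°)/NH2(300°) gauche 3.8; Ph(120°)/tBu(60°) gauche 5.8; Ph(120°)/CH2Cl(180°) gauche 5.2; CHO(240°)/CH2Cl(180°) gauche 3.9; CHO(240°)/NH2(300°) gauche 3.2 → 27.2 kJ/mol.
B (staggered): CH3(0°)/tBu(300°) gauche 5.3; CH3(0°)/CH2Cl(60°) gauche 4.5; Ph(120°)/CH2Cl(60°) gauche 5.2; Ph(120°)/NH2(180°) gauche 3.5; CHO(240°)/tBu(300°) gauche 6.2; CHO(240°)/NH2(180°) gauche 3.2 → 27.9 kJ/mol.
B has the highest total (27.9 kJ/mol).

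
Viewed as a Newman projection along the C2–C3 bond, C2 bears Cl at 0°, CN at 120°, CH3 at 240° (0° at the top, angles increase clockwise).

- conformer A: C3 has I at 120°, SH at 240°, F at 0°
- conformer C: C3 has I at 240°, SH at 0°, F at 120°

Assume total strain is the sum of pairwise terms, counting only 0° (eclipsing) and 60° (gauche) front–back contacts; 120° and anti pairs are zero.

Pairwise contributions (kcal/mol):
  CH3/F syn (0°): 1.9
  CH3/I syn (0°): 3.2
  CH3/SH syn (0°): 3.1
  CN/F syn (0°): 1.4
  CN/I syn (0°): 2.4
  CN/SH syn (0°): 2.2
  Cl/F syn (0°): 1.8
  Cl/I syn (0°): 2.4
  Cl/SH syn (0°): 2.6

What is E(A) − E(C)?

+0.1 kcal/mol

A (eclipsed): Cl(0°)/F(0°) eclipsed 1.8; CN(120°)/I(120°) eclipsed 2.4; CH3(240°)/SH(240°) eclipsed 3.1 → 7.3 kcal/mol.
C (eclipsed): Cl(0°)/SH(0°) eclipsed 2.6; CN(120°)/F(120°) eclipsed 1.4; CH3(240°)/I(240°) eclipsed 3.2 → 7.2 kcal/mol.
E(A) − E(C) = 7.3 − 7.2 = +0.1 kcal/mol.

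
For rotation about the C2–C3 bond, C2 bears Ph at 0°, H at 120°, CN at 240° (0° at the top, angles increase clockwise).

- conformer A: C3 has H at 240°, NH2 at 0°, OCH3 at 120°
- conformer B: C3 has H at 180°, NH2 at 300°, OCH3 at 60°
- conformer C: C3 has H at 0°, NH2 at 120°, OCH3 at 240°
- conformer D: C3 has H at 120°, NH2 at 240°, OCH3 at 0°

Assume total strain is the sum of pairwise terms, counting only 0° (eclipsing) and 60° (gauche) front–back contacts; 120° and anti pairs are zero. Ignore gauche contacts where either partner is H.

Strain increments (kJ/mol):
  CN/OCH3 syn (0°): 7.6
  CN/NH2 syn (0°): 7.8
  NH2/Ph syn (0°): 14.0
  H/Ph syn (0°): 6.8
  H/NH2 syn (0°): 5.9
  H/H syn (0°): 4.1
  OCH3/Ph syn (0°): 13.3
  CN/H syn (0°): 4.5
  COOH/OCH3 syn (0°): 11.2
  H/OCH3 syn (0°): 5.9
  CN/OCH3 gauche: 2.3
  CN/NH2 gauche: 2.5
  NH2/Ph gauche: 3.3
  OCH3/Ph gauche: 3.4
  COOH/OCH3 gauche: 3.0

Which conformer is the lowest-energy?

B

A is eclipsed. Ph at 0° is eclipsed with NH2 at 0° (14.0); H at 120° is eclipsed with OCH3 at 120° (5.9); CN at 240° is eclipsed with H at 240° (4.5). Total 24.4 kJ/mol.
B is staggered. Ph at 0° is gauche with NH2 at 300° (3.3); Ph at 0° is gauche with OCH3 at 60° (3.4); CN at 240° is gauche with NH2 at 300° (2.5). Total 9.2 kJ/mol.
C is eclipsed. Ph at 0° is eclipsed with H at 0° (6.8); H at 120° is eclipsed with NH2 at 120° (5.9); CN at 240° is eclipsed with OCH3 at 240° (7.6). Total 20.3 kJ/mol.
D is eclipsed. Ph at 0° is eclipsed with OCH3 at 0° (13.3); H at 120° is eclipsed with H at 120° (4.1); CN at 240° is eclipsed with NH2 at 240° (7.8). Total 25.2 kJ/mol.
B has the lowest total (9.2 kJ/mol).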